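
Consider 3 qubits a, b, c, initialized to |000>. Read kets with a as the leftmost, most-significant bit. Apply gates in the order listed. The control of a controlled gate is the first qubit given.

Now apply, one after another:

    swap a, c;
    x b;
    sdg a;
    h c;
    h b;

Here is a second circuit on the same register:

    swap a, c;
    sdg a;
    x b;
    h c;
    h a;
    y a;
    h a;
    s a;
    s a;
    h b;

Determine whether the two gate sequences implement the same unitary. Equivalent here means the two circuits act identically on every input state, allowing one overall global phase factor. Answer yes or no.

No: there is an input state on which the two circuits produce genuinely different outputs (not merely differing by a phase).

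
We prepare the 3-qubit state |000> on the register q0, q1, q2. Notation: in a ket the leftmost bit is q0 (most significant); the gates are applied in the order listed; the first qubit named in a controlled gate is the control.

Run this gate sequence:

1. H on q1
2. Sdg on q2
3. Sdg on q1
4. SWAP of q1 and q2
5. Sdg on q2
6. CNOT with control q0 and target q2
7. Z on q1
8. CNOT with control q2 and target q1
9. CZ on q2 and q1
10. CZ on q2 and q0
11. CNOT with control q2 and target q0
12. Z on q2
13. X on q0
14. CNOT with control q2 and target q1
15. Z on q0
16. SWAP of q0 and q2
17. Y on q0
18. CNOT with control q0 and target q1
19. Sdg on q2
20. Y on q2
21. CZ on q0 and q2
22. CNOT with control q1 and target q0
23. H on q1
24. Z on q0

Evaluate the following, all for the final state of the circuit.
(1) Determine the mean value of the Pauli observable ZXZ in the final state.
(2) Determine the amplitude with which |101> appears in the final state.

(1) In the final state, ZXZ has expectation -1.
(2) The final state's coefficient on |101> equals 0.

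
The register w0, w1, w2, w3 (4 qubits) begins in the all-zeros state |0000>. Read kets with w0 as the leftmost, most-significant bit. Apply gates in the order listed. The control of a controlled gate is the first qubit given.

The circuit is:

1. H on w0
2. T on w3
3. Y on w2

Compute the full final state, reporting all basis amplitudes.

The final amplitudes are sqrt(2)*I/2 on |0010>, sqrt(2)*I/2 on |1010>, and 0 on every other basis state.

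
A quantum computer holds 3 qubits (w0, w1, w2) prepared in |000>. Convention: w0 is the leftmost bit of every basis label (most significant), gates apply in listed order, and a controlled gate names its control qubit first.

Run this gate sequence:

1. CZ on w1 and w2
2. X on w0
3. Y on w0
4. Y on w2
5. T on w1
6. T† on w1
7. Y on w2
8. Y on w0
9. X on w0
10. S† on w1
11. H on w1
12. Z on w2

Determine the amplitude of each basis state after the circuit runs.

The resulting statevector has amplitude sqrt(2)/2 on |000>, sqrt(2)/2 on |010>, and 0 on every other basis state. Key observation: steps 2-9 multiply out to the identity, so the circuit reduces to the remaining gates.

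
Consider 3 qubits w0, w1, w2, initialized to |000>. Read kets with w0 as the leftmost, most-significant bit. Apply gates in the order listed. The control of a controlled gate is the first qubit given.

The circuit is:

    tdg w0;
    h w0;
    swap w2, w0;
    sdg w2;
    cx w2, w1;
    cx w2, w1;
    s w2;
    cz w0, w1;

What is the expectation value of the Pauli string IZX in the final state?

The expectation value of IZX is 1.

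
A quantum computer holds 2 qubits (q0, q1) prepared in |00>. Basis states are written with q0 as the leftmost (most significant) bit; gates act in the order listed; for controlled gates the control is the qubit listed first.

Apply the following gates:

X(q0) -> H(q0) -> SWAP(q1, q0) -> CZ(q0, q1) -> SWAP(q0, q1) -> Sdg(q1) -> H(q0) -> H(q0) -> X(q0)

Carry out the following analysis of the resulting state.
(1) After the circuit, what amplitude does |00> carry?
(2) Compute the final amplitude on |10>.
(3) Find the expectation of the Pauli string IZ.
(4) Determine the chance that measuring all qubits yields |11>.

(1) The amplitude on |00> is -sqrt(2)/2.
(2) |10> carries amplitude sqrt(2)/2 in the final state.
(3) In the final state, IZ has expectation 1.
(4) Outcome |11> occurs with probability 0.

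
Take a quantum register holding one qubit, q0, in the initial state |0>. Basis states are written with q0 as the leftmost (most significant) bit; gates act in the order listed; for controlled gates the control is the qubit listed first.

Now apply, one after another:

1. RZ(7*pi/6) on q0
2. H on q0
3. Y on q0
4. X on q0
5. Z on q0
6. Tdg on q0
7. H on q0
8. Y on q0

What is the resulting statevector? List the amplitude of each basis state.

After the circuit, the state carries amplitude -exp(5*I*pi/12)/2 + exp(I*pi/6)/2 on |0>, (1 + exp(I*pi/4))*exp(I*pi/6)/2 on |1>.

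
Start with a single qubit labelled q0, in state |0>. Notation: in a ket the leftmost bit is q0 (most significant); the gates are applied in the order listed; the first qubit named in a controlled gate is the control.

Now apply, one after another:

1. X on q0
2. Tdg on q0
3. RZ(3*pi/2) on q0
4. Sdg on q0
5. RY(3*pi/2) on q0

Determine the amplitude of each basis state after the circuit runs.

The resulting statevector has amplitude -sqrt(2)/2 on |0>, -sqrt(2)/2 on |1>.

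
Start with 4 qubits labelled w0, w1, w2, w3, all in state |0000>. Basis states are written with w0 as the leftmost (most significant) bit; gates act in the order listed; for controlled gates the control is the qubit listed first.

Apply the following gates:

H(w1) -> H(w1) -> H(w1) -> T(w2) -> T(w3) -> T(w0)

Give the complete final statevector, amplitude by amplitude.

The final amplitudes are sqrt(2)/2 on |0000>, sqrt(2)/2 on |0100>, and 0 on every other basis state. Key observation: steps 2-3 multiply out to the identity, so the circuit reduces to the remaining gates.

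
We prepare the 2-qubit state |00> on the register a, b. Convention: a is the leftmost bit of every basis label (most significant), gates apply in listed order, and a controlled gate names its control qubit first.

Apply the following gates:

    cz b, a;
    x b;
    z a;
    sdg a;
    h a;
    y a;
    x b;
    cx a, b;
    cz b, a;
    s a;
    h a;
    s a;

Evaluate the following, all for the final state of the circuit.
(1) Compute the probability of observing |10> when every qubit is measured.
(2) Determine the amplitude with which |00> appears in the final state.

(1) The probability of measuring |10> is 1/4.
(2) The final state's coefficient on |00> equals -I/2.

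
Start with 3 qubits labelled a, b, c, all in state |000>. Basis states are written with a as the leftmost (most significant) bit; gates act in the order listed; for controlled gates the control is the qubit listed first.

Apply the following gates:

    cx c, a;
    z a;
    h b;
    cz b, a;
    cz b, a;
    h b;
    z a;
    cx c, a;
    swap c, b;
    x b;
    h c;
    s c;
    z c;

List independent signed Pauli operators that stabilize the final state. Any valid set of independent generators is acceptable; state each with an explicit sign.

The stabilizer group can be generated by -IIY, +ZII, -IZI, among other valid generating sets. Key observation: the block from step 1 through step 8 cancels to the identity and can be dropped.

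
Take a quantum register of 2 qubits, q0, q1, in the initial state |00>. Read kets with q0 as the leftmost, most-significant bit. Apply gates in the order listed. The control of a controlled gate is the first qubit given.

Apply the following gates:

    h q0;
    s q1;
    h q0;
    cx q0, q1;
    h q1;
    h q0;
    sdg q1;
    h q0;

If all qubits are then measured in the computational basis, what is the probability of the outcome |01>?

Outcome |01> occurs with probability 1/2.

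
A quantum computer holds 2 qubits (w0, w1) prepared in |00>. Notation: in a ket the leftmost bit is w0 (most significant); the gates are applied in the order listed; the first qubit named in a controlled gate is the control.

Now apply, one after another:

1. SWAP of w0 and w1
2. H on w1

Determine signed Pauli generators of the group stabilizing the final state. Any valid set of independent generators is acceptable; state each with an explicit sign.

The final state is stabilized by the group generated by +IX, +ZI; other independent generating sets are equally valid.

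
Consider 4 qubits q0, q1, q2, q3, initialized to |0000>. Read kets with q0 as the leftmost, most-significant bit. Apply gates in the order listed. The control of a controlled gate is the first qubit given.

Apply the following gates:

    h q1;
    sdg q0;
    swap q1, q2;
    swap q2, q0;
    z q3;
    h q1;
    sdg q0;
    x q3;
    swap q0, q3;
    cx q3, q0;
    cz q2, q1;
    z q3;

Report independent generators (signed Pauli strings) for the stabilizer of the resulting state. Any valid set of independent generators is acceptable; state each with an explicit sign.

The final state is stabilized by the group generated by +XIIY, +IXII, -ZIIZ, +IIZI; other independent generating sets are equally valid.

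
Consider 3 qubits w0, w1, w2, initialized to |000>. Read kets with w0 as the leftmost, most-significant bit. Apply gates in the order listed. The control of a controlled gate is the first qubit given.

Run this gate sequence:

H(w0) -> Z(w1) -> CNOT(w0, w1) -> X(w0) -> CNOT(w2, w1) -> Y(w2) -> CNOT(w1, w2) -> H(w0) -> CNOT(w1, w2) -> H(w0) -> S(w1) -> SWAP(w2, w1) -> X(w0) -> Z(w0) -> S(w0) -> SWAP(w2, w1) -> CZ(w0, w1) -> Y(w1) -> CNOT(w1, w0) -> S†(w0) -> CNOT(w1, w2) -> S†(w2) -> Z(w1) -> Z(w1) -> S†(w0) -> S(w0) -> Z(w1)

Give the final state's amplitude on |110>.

|110> carries amplitude -sqrt(2)*I/2 in the final state. Key observation: the block from step 24 through step 27 cancels to the identity and can be dropped.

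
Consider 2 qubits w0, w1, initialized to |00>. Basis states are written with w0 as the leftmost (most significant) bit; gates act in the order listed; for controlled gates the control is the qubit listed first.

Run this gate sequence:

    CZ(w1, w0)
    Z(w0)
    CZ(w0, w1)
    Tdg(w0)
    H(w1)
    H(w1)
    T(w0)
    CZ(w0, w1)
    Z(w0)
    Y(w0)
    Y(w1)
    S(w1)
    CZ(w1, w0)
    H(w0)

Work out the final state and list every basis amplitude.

The final amplitudes are 0 on |00>, sqrt(2)*I/2 on |01>, 0 on |10>, -sqrt(2)*I/2 on |11>. Key observation: the block from step 2 through step 9 cancels to the identity and can be dropped.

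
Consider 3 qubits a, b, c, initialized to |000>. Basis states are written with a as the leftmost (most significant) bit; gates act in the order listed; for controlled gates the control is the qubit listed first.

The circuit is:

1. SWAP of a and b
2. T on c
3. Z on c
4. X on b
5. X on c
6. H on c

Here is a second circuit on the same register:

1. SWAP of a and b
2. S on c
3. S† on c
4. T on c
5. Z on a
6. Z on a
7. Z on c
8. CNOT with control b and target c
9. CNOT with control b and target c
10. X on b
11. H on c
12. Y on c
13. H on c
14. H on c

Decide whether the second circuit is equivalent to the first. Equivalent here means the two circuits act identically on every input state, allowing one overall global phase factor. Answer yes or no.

No — the two circuits implement different unitaries, even allowing a global phase.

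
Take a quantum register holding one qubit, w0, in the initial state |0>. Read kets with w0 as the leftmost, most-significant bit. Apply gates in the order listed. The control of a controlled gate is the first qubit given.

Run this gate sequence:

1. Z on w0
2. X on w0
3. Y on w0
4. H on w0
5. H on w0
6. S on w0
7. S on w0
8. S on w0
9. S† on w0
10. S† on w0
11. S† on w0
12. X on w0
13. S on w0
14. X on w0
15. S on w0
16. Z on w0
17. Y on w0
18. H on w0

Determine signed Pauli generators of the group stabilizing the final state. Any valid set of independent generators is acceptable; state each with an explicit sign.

One valid set of independent stabilizer generators is -X (any independent generating set of the same group is equally correct).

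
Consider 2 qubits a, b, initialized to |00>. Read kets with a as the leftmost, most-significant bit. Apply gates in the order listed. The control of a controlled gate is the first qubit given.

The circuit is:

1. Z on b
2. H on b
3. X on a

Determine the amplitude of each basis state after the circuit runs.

The final amplitudes are 0 on |00>, 0 on |01>, sqrt(2)/2 on |10>, sqrt(2)/2 on |11>.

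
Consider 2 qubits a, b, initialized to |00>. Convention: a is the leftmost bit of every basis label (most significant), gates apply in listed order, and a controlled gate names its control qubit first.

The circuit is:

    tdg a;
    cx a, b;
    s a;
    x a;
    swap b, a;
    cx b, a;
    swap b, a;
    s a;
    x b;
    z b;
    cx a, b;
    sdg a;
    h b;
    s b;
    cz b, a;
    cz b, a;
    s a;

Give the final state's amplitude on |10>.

|10> carries amplitude sqrt(2)*I/2 in the final state.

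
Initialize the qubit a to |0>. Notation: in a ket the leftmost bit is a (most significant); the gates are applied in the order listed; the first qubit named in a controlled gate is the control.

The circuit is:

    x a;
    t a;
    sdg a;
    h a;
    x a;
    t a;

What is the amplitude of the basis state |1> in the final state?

|1> carries amplitude sqrt(2)/2 in the final state.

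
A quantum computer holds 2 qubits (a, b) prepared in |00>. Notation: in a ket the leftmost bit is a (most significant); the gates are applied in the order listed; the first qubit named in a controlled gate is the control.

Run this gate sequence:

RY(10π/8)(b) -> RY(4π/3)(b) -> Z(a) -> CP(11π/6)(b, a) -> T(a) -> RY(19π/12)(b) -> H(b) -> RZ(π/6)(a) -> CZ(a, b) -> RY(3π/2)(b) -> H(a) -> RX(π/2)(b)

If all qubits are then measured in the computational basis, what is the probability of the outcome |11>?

A full measurement returns |11> with probability 1/4.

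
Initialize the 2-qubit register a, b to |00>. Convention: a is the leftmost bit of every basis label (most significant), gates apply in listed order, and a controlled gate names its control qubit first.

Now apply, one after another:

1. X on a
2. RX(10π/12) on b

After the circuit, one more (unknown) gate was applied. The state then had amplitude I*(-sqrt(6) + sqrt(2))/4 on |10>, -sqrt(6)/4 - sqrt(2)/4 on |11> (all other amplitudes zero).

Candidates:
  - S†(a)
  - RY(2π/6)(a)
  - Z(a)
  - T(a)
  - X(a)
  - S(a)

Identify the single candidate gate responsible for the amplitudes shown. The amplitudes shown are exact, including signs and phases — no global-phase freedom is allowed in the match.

The unique candidate consistent with the amplitudes is S†(a).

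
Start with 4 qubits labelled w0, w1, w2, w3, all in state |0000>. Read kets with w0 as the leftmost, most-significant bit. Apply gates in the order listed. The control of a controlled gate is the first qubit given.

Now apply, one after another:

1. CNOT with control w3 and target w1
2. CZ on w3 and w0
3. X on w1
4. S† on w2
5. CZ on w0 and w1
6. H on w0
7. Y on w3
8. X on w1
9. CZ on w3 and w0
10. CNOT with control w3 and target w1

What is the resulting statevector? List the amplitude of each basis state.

The resulting statevector has amplitude sqrt(2)*I/2 on |0101>, -sqrt(2)*I/2 on |1101>, and 0 on every other basis state.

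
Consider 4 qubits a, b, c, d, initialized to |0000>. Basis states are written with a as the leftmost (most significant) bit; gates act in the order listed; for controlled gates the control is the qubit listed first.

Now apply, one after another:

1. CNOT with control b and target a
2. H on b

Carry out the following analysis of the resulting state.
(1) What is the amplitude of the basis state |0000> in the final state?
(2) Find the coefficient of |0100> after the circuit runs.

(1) |0000> carries amplitude sqrt(2)/2 in the final state.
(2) The final state's coefficient on |0100> equals sqrt(2)/2.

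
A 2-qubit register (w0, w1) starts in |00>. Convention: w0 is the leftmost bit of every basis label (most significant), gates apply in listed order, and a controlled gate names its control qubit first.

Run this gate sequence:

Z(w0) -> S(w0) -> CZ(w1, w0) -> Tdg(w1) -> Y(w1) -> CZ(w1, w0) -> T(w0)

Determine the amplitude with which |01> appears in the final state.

|01> carries amplitude I in the final state.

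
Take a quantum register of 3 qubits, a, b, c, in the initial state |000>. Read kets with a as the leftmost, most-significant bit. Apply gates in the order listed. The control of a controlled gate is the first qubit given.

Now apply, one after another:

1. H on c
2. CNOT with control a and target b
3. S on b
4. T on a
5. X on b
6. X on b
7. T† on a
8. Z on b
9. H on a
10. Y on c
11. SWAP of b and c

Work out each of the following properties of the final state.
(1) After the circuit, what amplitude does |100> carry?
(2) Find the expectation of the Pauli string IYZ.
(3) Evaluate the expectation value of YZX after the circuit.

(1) The amplitude on |100> is -I/2.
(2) The observable IYZ averages to 0.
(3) The observable YZX averages to 0.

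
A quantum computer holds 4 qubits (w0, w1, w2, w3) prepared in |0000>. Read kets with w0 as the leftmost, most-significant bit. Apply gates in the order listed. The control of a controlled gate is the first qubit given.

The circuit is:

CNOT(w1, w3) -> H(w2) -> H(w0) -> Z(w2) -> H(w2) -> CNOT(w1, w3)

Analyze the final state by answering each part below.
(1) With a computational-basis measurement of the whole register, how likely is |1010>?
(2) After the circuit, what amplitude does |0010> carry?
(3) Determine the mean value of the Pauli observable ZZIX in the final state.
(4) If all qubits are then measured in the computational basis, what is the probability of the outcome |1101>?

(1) Outcome |1010> occurs with probability 1/2.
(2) The amplitude on |0010> is sqrt(2)/2.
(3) The observable ZZIX averages to 0.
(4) Outcome |1101> occurs with probability 0.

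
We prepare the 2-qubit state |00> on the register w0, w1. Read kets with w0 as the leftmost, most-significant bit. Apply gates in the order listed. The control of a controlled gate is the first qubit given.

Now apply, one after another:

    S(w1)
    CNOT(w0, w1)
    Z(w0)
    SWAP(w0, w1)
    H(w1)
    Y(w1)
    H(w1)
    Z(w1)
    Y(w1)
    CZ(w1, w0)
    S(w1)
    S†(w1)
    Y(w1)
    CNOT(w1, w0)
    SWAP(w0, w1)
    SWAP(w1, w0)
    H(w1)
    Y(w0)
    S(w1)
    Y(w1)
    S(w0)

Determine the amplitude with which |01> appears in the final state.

The final state's coefficient on |01> equals sqrt(2)*I/2.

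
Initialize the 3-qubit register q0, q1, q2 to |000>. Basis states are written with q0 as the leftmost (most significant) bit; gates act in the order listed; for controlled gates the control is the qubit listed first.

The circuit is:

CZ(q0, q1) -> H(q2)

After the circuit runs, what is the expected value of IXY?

In the final state, IXY has expectation 0.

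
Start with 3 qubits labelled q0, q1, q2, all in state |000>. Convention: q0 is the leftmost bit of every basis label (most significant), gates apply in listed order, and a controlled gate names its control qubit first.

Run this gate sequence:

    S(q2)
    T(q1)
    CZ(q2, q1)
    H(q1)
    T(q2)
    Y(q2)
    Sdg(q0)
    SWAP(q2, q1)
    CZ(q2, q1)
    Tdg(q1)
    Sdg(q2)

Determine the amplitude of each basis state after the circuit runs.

The final amplitudes are sqrt(2)*exp(I*pi/4)/2 on |010>, sqrt(2)*exp(3*I*pi/4)/2 on |011>, and 0 on every other basis state.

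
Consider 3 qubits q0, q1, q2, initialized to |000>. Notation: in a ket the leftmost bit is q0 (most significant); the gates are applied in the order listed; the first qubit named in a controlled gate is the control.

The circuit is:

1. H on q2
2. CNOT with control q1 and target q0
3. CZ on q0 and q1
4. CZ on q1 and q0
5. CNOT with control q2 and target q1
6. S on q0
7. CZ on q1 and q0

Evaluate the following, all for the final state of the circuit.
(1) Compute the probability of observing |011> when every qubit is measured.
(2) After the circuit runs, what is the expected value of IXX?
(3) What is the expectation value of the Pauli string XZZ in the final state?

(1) A full measurement returns |011> with probability 1/2.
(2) In the final state, IXX has expectation 1.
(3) The expectation value of XZZ is 0.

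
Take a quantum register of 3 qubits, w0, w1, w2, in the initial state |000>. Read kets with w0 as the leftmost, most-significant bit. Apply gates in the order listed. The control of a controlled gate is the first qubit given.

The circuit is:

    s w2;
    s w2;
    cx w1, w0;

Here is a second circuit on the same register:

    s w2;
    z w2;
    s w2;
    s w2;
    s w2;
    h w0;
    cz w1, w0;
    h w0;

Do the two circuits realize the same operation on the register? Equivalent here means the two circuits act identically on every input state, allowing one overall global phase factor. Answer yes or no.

Yes, they are equivalent — the unitaries differ by at most a global phase.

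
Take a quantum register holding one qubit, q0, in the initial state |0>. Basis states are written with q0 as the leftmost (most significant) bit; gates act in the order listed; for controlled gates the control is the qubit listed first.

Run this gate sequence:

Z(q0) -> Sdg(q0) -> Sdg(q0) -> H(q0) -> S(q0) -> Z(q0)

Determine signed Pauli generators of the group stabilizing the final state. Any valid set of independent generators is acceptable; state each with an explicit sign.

The final state is stabilized by the group generated by -Y; other independent generating sets are equally valid.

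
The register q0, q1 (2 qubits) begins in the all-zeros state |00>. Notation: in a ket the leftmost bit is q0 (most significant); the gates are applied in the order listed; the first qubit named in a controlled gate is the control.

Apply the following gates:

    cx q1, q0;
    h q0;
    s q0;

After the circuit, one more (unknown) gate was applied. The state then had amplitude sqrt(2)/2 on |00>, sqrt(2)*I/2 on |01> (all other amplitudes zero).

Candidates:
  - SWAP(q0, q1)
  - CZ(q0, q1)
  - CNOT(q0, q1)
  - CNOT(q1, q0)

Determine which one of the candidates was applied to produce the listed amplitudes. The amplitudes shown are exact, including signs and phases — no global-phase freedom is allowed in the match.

It was SWAP(q0, q1) that produced the state shown.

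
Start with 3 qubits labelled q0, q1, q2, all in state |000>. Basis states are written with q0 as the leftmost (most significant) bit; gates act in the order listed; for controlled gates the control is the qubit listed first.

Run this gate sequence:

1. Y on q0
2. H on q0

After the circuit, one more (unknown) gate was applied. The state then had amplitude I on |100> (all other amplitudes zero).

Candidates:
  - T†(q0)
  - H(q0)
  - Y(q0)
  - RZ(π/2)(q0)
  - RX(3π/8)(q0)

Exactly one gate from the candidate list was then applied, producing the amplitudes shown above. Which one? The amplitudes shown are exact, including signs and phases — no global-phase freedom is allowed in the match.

It was H(q0) that produced the state shown.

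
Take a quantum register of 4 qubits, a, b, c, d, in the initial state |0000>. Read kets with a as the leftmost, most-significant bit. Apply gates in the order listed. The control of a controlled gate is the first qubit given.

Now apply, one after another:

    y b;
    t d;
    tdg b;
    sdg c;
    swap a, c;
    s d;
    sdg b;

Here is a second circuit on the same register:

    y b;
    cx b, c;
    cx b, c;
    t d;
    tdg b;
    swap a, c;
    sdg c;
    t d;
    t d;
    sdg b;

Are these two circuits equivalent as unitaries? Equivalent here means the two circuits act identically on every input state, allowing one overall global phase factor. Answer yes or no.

No, they are not equivalent — no single phase factor reconciles the two unitaries.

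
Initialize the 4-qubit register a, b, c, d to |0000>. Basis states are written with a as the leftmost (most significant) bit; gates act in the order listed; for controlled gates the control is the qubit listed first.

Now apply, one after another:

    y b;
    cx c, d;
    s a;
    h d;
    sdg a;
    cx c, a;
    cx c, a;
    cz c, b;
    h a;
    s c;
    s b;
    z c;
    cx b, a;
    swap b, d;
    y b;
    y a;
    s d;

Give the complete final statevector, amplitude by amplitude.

The final amplitudes are I/2 on |0001>, -I/2 on |0101>, -I/2 on |1001>, I/2 on |1101>, and 0 on every other basis state. Key observation: the block from step 6 through step 7 cancels to the identity and can be dropped.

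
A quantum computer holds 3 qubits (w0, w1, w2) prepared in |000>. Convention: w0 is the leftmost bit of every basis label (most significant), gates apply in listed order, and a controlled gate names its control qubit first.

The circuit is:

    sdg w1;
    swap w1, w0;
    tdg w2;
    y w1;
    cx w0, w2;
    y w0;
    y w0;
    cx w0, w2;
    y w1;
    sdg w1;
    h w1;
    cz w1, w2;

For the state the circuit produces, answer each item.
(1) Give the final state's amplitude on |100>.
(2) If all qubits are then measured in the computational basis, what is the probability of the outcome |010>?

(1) The final state's coefficient on |100> equals 0. Key observation: steps 4-9 multiply out to the identity, so the circuit reduces to the remaining gates.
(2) Outcome |010> occurs with probability 1/2.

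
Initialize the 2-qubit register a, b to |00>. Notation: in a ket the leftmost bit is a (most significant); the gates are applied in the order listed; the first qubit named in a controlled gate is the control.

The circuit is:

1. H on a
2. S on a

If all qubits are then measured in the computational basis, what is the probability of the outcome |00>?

The probability of measuring |00> is 1/2.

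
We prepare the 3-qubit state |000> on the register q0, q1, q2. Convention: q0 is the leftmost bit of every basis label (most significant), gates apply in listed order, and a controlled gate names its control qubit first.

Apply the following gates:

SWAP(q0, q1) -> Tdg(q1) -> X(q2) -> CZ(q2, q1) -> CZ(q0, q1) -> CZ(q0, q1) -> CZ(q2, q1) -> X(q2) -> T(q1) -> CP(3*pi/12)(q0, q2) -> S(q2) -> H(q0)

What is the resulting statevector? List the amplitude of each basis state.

The resulting statevector has amplitude sqrt(2)/2 on |000>, sqrt(2)/2 on |100>, and 0 on every other basis state.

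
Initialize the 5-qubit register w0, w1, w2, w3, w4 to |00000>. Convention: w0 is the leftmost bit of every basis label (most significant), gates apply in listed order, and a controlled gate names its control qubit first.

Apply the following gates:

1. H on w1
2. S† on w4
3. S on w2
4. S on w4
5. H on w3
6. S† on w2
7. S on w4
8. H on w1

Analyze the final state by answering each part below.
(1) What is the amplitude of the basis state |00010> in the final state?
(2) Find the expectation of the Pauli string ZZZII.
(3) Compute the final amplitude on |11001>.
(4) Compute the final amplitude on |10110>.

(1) The final state's coefficient on |00010> equals sqrt(2)/2.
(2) The expectation value of ZZZII is 1.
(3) |11001> carries amplitude 0 in the final state.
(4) The amplitude on |10110> is 0.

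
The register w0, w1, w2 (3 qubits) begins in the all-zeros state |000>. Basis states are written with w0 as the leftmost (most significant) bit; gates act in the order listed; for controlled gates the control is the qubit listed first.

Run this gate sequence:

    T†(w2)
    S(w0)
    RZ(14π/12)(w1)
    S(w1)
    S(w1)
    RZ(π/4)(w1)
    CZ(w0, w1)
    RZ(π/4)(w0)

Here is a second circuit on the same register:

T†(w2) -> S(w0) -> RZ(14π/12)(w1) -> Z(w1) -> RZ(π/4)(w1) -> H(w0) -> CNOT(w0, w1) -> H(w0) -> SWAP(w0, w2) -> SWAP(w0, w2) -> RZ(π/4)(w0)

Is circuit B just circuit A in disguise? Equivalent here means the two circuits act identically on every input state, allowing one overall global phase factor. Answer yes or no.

No: there is an input state on which the two circuits produce genuinely different outputs (not merely differing by a phase).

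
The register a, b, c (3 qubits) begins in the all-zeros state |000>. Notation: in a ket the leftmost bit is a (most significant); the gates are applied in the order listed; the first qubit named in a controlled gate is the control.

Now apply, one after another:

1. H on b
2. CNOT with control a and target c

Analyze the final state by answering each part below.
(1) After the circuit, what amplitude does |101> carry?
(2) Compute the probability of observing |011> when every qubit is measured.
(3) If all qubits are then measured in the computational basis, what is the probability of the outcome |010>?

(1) |101> carries amplitude 0 in the final state.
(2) The probability of measuring |011> is 0.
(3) Outcome |010> occurs with probability 1/2.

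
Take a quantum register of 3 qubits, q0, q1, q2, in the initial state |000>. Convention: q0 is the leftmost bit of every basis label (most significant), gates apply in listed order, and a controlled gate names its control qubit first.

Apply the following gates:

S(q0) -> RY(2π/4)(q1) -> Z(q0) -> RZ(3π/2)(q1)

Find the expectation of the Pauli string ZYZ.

In the final state, ZYZ has expectation -1.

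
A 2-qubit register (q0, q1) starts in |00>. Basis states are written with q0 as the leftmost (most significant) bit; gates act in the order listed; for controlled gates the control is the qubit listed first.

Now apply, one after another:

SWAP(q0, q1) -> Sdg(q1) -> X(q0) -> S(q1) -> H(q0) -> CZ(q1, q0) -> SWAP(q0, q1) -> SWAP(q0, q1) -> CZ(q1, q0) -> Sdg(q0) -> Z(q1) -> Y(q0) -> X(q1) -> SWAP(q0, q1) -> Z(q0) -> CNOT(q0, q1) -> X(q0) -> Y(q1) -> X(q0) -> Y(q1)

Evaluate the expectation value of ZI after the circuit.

In the final state, ZI has expectation -1. Key observation: steps 6-9 multiply out to the identity, so the circuit reduces to the remaining gates.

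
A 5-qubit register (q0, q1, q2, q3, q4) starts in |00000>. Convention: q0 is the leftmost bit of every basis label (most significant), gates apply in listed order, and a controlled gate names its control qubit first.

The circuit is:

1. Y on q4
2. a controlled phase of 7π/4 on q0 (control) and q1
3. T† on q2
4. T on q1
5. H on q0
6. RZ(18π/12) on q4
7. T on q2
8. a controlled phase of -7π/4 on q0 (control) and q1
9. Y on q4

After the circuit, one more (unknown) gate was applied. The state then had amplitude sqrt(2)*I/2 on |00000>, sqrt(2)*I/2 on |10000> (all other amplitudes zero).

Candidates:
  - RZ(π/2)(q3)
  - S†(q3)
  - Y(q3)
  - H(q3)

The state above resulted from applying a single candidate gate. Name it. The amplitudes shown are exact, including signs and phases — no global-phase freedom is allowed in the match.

It was RZ(π/2)(q3) that produced the state shown.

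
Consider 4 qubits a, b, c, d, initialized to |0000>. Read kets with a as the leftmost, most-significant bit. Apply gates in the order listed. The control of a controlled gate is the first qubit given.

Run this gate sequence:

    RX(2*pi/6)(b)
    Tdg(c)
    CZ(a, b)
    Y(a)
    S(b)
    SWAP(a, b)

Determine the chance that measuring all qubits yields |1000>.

The probability of measuring |1000> is 0.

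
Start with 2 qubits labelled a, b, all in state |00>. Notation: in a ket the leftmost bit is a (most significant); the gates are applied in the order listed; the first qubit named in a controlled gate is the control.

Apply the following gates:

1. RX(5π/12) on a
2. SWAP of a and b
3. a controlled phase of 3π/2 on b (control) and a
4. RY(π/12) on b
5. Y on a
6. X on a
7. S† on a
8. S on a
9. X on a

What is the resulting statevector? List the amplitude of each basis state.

The final amplitudes are 0 on |00>, 0 on |01>, (1 - I)*(-sqrt(3) + sqrt(2)*I)/4 on |10>, (1 - I)*(1 + sqrt(2)*I)/4 on |11>. Key observation: gates 6-9 undo each other exactly, leaving only the rest of the circuit to track.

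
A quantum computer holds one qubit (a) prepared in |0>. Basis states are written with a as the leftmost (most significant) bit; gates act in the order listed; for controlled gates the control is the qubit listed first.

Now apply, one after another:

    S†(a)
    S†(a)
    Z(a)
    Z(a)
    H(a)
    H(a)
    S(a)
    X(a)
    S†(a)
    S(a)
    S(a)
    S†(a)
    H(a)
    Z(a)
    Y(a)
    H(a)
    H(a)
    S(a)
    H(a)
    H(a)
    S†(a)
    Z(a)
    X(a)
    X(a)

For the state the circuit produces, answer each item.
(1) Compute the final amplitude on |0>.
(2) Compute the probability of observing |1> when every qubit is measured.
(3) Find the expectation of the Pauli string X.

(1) |0> carries amplitude -sqrt(2)*I/2 in the final state.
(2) The probability of measuring |1> is 1/2.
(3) The observable X averages to 1.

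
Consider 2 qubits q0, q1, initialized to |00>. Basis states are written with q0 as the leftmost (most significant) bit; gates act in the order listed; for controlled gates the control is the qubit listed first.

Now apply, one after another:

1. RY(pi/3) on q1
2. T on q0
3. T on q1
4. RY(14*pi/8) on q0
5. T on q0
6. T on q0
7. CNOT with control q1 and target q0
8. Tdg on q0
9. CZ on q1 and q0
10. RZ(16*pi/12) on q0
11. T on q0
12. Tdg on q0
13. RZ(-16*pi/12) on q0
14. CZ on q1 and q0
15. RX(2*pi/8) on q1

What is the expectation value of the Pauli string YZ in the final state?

In the final state, YZ has expectation -sqrt(2)/4 - sqrt(6)/8 - sqrt(3)/8. Key observation: gates 9-14 undo each other exactly, leaving only the rest of the circuit to track.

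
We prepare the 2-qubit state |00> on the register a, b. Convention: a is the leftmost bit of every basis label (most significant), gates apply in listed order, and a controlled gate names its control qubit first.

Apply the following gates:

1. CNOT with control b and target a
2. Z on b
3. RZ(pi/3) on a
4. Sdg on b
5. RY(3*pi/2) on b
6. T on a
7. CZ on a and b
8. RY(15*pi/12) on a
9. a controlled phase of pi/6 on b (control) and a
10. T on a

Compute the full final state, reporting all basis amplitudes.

The resulting statevector has amplitude -sqrt(4 - 2*sqrt(2))*exp(5*I*pi/6)/4 on |00>, sqrt(4 - 2*sqrt(2))*exp(5*I*pi/6)/4 on |01>, -sqrt(2*sqrt(2) + 4)*exp(I*pi/12)/4 on |10>, sqrt(2*sqrt(2) + 4)*exp(I*pi/4)/4 on |11>.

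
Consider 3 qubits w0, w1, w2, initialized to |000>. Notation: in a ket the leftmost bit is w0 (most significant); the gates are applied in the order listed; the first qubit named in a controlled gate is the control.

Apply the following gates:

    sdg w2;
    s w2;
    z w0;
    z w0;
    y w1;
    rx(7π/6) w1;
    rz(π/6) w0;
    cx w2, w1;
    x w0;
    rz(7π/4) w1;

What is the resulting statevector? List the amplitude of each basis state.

After the circuit, the state carries amplitude (-sqrt(6) - sqrt(2))*exp(I*pi/24)/4 on |100>, (-sqrt(2) + sqrt(6))*exp(7*I*pi/24)/4 on |110>, and 0 on every other basis state.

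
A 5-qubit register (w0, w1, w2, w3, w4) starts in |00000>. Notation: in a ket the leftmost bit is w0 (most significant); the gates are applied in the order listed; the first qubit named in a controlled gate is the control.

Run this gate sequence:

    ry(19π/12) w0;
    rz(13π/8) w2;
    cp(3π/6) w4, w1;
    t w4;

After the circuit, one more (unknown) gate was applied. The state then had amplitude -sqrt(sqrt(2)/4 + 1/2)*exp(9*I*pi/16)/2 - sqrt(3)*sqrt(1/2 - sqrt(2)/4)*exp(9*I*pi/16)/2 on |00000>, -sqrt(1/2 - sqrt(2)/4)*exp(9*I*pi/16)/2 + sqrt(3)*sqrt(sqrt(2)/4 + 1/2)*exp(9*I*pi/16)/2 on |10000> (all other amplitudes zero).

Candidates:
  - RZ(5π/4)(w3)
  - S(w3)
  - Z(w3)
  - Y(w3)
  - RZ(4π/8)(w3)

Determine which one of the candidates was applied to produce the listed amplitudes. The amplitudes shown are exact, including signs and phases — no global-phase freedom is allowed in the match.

The applied gate was RZ(5π/4)(w3).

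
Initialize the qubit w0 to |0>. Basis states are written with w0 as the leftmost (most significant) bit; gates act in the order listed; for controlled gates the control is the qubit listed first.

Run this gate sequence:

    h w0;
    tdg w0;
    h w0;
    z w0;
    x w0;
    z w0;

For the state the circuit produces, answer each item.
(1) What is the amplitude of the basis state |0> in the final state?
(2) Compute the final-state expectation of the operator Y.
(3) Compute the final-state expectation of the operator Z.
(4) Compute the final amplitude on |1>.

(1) |0> carries amplitude -1/2 - exp(3*I*pi/4)/2 in the final state.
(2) The observable Y averages to -sqrt(2)/2.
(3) The observable Z averages to -sqrt(2)/2.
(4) The amplitude on |1> is -1/2 + exp(3*I*pi/4)/2.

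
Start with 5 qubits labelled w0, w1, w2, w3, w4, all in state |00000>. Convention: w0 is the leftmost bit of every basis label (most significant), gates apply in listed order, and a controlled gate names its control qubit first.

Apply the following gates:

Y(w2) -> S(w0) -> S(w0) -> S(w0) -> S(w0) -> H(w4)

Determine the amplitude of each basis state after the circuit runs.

The resulting statevector has amplitude sqrt(2)*I/2 on |00100>, sqrt(2)*I/2 on |00101>, and 0 on every other basis state. Key observation: gates 2-5 undo each other exactly, leaving only the rest of the circuit to track.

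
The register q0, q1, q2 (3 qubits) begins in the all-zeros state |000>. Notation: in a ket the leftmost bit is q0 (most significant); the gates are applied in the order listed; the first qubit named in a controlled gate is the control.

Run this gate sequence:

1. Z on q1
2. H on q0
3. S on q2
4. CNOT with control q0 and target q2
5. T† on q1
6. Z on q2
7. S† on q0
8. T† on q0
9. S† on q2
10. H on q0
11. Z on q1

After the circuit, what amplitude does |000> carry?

The final state's coefficient on |000> equals 1/2.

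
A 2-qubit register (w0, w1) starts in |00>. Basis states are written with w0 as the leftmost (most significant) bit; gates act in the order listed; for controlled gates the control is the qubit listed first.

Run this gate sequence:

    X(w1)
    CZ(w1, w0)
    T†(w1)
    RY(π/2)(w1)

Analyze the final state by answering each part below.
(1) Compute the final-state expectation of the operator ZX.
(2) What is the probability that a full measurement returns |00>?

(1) The expectation value of ZX is -1.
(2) A full measurement returns |00> with probability 1/2.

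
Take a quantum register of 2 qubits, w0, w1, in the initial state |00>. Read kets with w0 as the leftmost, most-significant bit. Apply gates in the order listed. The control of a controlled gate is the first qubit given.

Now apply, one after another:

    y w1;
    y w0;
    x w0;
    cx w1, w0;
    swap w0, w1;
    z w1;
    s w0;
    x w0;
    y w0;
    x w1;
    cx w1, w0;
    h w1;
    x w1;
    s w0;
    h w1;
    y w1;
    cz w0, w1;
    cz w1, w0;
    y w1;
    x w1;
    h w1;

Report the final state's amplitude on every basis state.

The resulting statevector has amplitude 0 on |00>, 0 on |01>, -sqrt(2)*I/2 on |10>, sqrt(2)*I/2 on |11>.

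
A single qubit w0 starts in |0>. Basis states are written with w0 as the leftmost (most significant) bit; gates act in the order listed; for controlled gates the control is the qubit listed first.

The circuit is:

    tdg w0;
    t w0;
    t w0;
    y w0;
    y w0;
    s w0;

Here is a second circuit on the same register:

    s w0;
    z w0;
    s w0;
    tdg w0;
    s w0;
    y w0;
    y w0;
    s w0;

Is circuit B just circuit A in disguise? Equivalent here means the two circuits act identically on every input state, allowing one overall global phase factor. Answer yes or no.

Yes: on every input state the two circuits agree up to one overall phase factor.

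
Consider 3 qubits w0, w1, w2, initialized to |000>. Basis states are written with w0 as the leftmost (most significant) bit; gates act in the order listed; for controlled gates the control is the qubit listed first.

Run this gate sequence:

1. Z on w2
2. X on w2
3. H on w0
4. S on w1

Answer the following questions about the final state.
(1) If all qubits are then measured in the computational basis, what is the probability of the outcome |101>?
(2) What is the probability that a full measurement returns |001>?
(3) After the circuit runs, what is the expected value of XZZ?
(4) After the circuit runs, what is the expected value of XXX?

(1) A full measurement returns |101> with probability 1/2.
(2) The probability of measuring |001> is 1/2.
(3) The expectation value of XZZ is -1.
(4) The expectation value of XXX is 0.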